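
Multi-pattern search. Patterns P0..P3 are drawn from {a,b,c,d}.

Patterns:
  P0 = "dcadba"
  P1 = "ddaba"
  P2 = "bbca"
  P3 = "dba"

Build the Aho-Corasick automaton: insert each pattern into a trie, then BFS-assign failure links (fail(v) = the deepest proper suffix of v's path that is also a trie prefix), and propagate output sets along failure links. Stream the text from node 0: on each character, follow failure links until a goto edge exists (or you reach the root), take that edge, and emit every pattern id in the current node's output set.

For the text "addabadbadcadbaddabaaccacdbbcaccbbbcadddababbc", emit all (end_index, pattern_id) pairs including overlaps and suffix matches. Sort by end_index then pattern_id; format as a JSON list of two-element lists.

Build automaton:
Trie (insert patterns):
  n0 'ε': b→11 d→1
  n1 'd': b→15 c→2 d→7
  n2 'dc': a→3
  n3 'dca': d→4
  n4 'dcad': b→5
  n5 'dcadb': a→6
  n6 'dcadba': ·  [P0 ends]
  n7 'dd': a→8
  n8 'dda': b→9
  n9 'ddab': a→10
  n10 'ddaba': ·  [P1 ends]
  n11 'b': b→12
  n12 'bb': c→13
  n13 'bbc': a→14
  n14 'bbca': ·  [P2 ends]
  n15 'db': a→16
  n16 'dba': ·  [P3 ends]

BFS fail/out derivation:
  n1('d'): parent n0 fail=0; on 'd' 0 → fail=0;  out ∅∪∅=∅
  n11('b'): parent n0 fail=0; on 'b' 0 → fail=0;  out ∅∪∅=∅
  n2('dc'): parent n1 fail=0; on 'c' 0 → fail=0;  out ∅∪∅=∅
  n7('dd'): parent n1 fail=0; on 'd' 0 → fail=1;  out ∅∪∅=∅
  n12('bb'): parent n11 fail=0; on 'b' 0 → fail=11;  out ∅∪∅=∅
  n15('db'): parent n1 fail=0; on 'b' 0 → fail=11;  out ∅∪∅=∅
  n3('dca'): parent n2 fail=0; on 'a' 0 → fail=0;  out ∅∪∅=∅
  n8('dda'): parent n7 fail=1; on 'a' 1→0 → fail=0;  out ∅∪∅=∅
  n13('bbc'): parent n12 fail=11; on 'c' 11→0 → fail=0;  out ∅∪∅=∅
  n16('dba'): parent n15 fail=11; on 'a' 11→0 → fail=0;  out {3}∪∅={3}
  n4('dcad'): parent n3 fail=0; on 'd' 0 → fail=1;  out ∅∪∅=∅
  n9('ddab'): parent n8 fail=0; on 'b' 0 → fail=11;  out ∅∪∅=∅
  n14('bbca'): parent n13 fail=0; on 'a' 0 → fail=0;  out {2}∪∅={2}
  n5('dcadb'): parent n4 fail=1; on 'b' 1 → fail=15;  out ∅∪∅=∅
  n10('ddaba'): parent n9 fail=11; on 'a' 11→0 → fail=0;  out {1}∪∅={1}
  n6('dcadba'): parent n5 fail=15; on 'a' 15 → fail=16;  out {0}∪{3}={0,3}

Text stream:
pos 0 'a': at 0
pos 1 'd': at 1
pos 2 'd': at 7
pos 3 'a': at 8
pos 4 'b': at 9
pos 5 'a': at 10  → match P1@[1:5]
pos 6 'd': at 1 (fail-walked)
pos 7 'b': at 15
pos 8 'a': at 16  → match P3@[6:8]
pos 9 'd': at 1 (fail-walked)
pos 10 'c': at 2
pos 11 'a': at 3
pos 12 'd': at 4
pos 13 'b': at 5
pos 14 'a': at 6  → match P0@[9:14],P3@[12:14]
pos 15 'd': at 1 (fail-walked)
pos 16 'd': at 7
pos 17 'a': at 8
pos 18 'b': at 9
pos 19 'a': at 10  → match P1@[15:19]
pos 20 'a': at 0 (fail-walked)
pos 21 'c': at 0
pos 22 'c': at 0
pos 23 'a': at 0
pos 24 'c': at 0
pos 25 'd': at 1
pos 26 'b': at 15
pos 27 'b': at 12 (fail-walked)
pos 28 'c': at 13
pos 29 'a': at 14  → match P2@[26:29]
pos 30 'c': at 0 (fail-walked)
pos 31 'c': at 0
pos 32 'b': at 11
pos 33 'b': at 12
pos 34 'b': at 12 (fail-walked)
pos 35 'c': at 13
pos 36 'a': at 14  → match P2@[33:36]
pos 37 'd': at 1 (fail-walked)
pos 38 'd': at 7
pos 39 'd': at 7 (fail-walked)
pos 40 'a': at 8
pos 41 'b': at 9
pos 42 'a': at 10  → match P1@[38:42]
pos 43 'b': at 11 (fail-walked)
pos 44 'b': at 12
pos 45 'c': at 13

All matches (sorted): [[5,1],[8,3],[14,0],[14,3],[19,1],[29,2],[36,2],[42,1]]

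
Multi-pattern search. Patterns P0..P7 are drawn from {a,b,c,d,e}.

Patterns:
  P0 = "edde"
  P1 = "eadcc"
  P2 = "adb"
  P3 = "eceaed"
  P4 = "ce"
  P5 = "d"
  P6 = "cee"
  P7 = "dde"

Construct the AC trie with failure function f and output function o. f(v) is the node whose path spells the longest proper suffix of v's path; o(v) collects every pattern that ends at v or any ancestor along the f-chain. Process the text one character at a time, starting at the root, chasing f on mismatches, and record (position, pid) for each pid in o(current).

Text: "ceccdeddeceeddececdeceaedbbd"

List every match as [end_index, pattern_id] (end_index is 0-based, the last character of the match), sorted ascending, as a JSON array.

Build:
Trie nodes:
  n0 'ε': a→9 c→17 d→19 e→1
  n1 'e': a→5 c→12 d→2
  n2 'ed': d→3
  n3 'edd': e→4
  n4 'edde': ·  ←P0
  n5 'ea': d→6
  n6 'ead': c→7
  n7 'eadc': c→8
  n8 'eadcc': ·  ←P1
  n9 'a': d→10
  n10 'ad': b→11
  n11 'adb': ·  ←P2
  n12 'ec': e→13
  n13 'ece': a→14
  n14 'ecea': e→15
  n15 'eceae': d→16
  n16 'eceaed': ·  ←P3
  n17 'c': e→18
  n18 'ce': e→20  ←P4
  n19 'd': d→21  ←P5
  n20 'cee': ·  ←P6
  n21 'dd': e→22
  n22 'dde': ·  ←P7

Failure links (BFS by depth):
  n1('e'): parent n0 fail=0; on 'e' 0 → fail=0;  out ∅∪∅=∅
  n9('a'): parent n0 fail=0; on 'a' 0 → fail=0;  out ∅∪∅=∅
  n17('c'): parent n0 fail=0; on 'c' 0 → fail=0;  out ∅∪∅=∅
  n19('d'): parent n0 fail=0; on 'd' 0 → fail=0;  out {5}∪∅={5}
  n2('ed'): parent n1 fail=0; on 'd' 0 → fail=19;  out ∅∪{5}={5}
  n5('ea'): parent n1 fail=0; on 'a' 0 → fail=9;  out ∅∪∅=∅
  n10('ad'): parent n9 fail=0; on 'd' 0 → fail=19;  out ∅∪{5}={5}
  n12('ec'): parent n1 fail=0; on 'c' 0 → fail=17;  out ∅∪∅=∅
  n18('ce'): parent n17 fail=0; on 'e' 0 → fail=1;  out {4}∪∅={4}
  n21('dd'): parent n19 fail=0; on 'd' 0 → fail=19;  out ∅∪{5}={5}
  n3('edd'): parent n2 fail=19; on 'd' 19 → fail=21;  out ∅∪{5}={5}
  n6('ead'): parent n5 fail=9; on 'd' 9 → fail=10;  out ∅∪{5}={5}
  n11('adb'): parent n10 fail=19; on 'b' 19→0 → fail=0;  out {2}∪∅={2}
  n13('ece'): parent n12 fail=17; on 'e' 17 → fail=18;  out ∅∪{4}={4}
  n20('cee'): parent n18 fail=1; on 'e' 1→0 → fail=1;  out {6}∪∅={6}
  n22('dde'): parent n21 fail=19; on 'e' 19→0 → fail=1;  out {7}∪∅={7}
  n4('edde'): parent n3 fail=21; on 'e' 21 → fail=22;  out {0}∪{7}={0,7}
  n7('eadc'): parent n6 fail=10; on 'c' 10→19→0 → fail=17;  out ∅∪∅=∅
  n14('ecea'): parent n13 fail=18; on 'a' 18→1 → fail=5;  out ∅∪∅=∅
  n8('eadcc'): parent n7 fail=17; on 'c' 17→0 → fail=17;  out {1}∪∅={1}
  n15('eceae'): parent n14 fail=5; on 'e' 5→9→0 → fail=1;  out ∅∪∅=∅
  n16('eceaed'): parent n15 fail=1; on 'd' 1 → fail=2;  out {3}∪{5}={3,5}

Run:
i=0 'c': node 0→17
i=1 'e': node 17→18  emit P4@[0:1]
i=2 'c': node 18→12 ·f
i=3 'c': node 12→17 ·f
i=4 'd': node 17→19 ·f  emit P5@[4:4]
i=5 'e': node 19→1 ·f
i=6 'd': node 1→2  emit P5@[6:6]
i=7 'd': node 2→3  emit P5@[7:7]
i=8 'e': node 3→4  emit P0@[5:8],P7@[6:8]
i=9 'c': node 4→12 ·f
i=10 'e': node 12→13  emit P4@[9:10]
i=11 'e': node 13→20 ·f  emit P6@[9:11]
i=12 'd': node 20→2 ·f  emit P5@[12:12]
i=13 'd': node 2→3  emit P5@[13:13]
i=14 'e': node 3→4  emit P0@[11:14],P7@[12:14]
i=15 'c': node 4→12 ·f
i=16 'e': node 12→13  emit P4@[15:16]
i=17 'c': node 13→12 ·f
i=18 'd': node 12→19 ·f  emit P5@[18:18]
i=19 'e': node 19→1 ·f
i=20 'c': node 1→12
i=21 'e': node 12→13  emit P4@[20:21]
i=22 'a': node 13→14
i=23 'e': node 14→15
i=24 'd': node 15→16  emit P3@[19:24],P5@[24:24]
i=25 'b': node 16→0 ·f
i=26 'b': node 0→0
i=27 'd': node 0→19  emit P5@[27:27]

All matches (sorted): [[1,4],[4,5],[6,5],[7,5],[8,0],[8,7],[10,4],[11,6],[12,5],[13,5],[14,0],[14,7],[16,4],[18,5],[21,4],[24,3],[24,5],[27,5]]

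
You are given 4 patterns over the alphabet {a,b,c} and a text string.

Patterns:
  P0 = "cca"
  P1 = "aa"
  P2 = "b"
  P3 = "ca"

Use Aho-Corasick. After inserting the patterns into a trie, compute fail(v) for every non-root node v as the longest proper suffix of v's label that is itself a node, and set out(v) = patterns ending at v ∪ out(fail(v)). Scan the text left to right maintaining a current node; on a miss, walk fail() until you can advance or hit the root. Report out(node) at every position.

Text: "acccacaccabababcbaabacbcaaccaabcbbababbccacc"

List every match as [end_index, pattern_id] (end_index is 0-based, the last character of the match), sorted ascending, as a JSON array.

Construct AC machine:
Trie nodes:
  n0 'ε': a→4 b→6 c→1
  n1 'c': a→7 c→2
  n2 'cc': a→3
  n3 'cca': ·  [P0 ends]
  n4 'a': a→5
  n5 'aa': ·  [P1 ends]
  n6 'b': ·  [P2 ends]
  n7 'ca': ·  [P3 ends]

BFS fail/out derivation:
  fail(1) 'c': from fail(0)=0 chase 'c': 0 ⇒ 0;  out=∅∪out(0)=∅
  fail(4) 'a': from fail(0)=0 chase 'a': 0 ⇒ 0;  out=∅∪out(0)=∅
  fail(6) 'b': from fail(0)=0 chase 'b': 0 ⇒ 0;  out={2}∪out(0)={2}
  fail(2) 'cc': from fail(1)=0 chase 'c': 0 ⇒ 1;  out=∅∪out(1)=∅
  fail(5) 'aa': from fail(4)=0 chase 'a': 0 ⇒ 4;  out={1}∪out(4)={1}
  fail(7) 'ca': from fail(1)=0 chase 'a': 0 ⇒ 4;  out={3}∪out(4)={3}
  fail(3) 'cca': from fail(2)=1 chase 'a': 1 ⇒ 7;  out={0}∪out(7)={0,3}

Scan:
pos 0 'a': at 4
pos 1 'c': at 1 (fail-walked)
pos 2 'c': at 2
pos 3 'c': at 2 (fail-walked)
pos 4 'a': at 3  ** P0@[2:4],P3@[3:4]
pos 5 'c': at 1 (fail-walked)
pos 6 'a': at 7  ** P3@[5:6]
pos 7 'c': at 1 (fail-walked)
pos 8 'c': at 2
pos 9 'a': at 3  ** P0@[7:9],P3@[8:9]
pos 10 'b': at 6 (fail-walked)  ** P2@[10:10]
pos 11 'a': at 4 (fail-walked)
pos 12 'b': at 6 (fail-walked)  ** P2@[12:12]
pos 13 'a': at 4 (fail-walked)
pos 14 'b': at 6 (fail-walked)  ** P2@[14:14]
pos 15 'c': at 1 (fail-walked)
pos 16 'b': at 6 (fail-walked)  ** P2@[16:16]
pos 17 'a': at 4 (fail-walked)
pos 18 'a': at 5  ** P1@[17:18]
pos 19 'b': at 6 (fail-walked)  ** P2@[19:19]
pos 20 'a': at 4 (fail-walked)
pos 21 'c': at 1 (fail-walked)
pos 22 'b': at 6 (fail-walked)  ** P2@[22:22]
pos 23 'c': at 1 (fail-walked)
pos 24 'a': at 7  ** P3@[23:24]
pos 25 'a': at 5 (fail-walked)  ** P1@[24:25]
pos 26 'c': at 1 (fail-walked)
pos 27 'c': at 2
pos 28 'a': at 3  ** P0@[26:28],P3@[27:28]
pos 29 'a': at 5 (fail-walked)  ** P1@[28:29]
pos 30 'b': at 6 (fail-walked)  ** P2@[30:30]
pos 31 'c': at 1 (fail-walked)
pos 32 'b': at 6 (fail-walked)  ** P2@[32:32]
pos 33 'b': at 6 (fail-walked)  ** P2@[33:33]
pos 34 'a': at 4 (fail-walked)
pos 35 'b': at 6 (fail-walked)  ** P2@[35:35]
pos 36 'a': at 4 (fail-walked)
pos 37 'b': at 6 (fail-walked)  ** P2@[37:37]
pos 38 'b': at 6 (fail-walked)  ** P2@[38:38]
pos 39 'c': at 1 (fail-walked)
pos 40 'c': at 2
pos 41 'a': at 3  ** P0@[39:41],P3@[40:41]
pos 42 'c': at 1 (fail-walked)
pos 43 'c': at 2

Result: [[4,0],[4,3],[6,3],[9,0],[9,3],[10,2],[12,2],[14,2],[16,2],[18,1],[19,2],[22,2],[24,3],[25,1],[28,0],[28,3],[29,1],[30,2],[32,2],[33,2],[35,2],[37,2],[38,2],[41,0],[41,3]]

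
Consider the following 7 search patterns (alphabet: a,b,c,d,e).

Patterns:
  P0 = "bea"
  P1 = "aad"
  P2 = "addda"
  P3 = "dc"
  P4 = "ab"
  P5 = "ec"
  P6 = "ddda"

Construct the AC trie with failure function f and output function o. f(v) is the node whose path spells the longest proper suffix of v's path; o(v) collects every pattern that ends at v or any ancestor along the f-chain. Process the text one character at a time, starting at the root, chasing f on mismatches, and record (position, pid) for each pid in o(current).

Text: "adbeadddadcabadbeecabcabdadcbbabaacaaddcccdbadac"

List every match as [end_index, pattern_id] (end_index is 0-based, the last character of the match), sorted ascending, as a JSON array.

Construct AC machine:
Trie (insert patterns):
  0='ε' goto a→4 b→1 d→11 e→14
  1='b' goto e→2
  2='be' goto a→3
  3='bea' goto ·  [P0 ends]
  4='a' goto a→5 b→13 d→7
  5='aa' goto d→6
  6='aad' goto ·  [P1 ends]
  7='ad' goto d→8
  8='add' goto d→9
  9='addd' goto a→10
  10='addda' goto ·  [P2 ends]
  11='d' goto c→12 d→16
  12='dc' goto ·  [P3 ends]
  13='ab' goto ·  [P4 ends]
  14='e' goto c→15
  15='ec' goto ·  [P5 ends]
  16='dd' goto d→17
  17='ddd' goto a→18
  18='ddda' goto ·  [P6 ends]

BFS fail/out derivation:
  n1('b'): parent n0 fail=0; on 'b' 0 → fail=0;  out ∅∪∅=∅
  n4('a'): parent n0 fail=0; on 'a' 0 → fail=0;  out ∅∪∅=∅
  n11('d'): parent n0 fail=0; on 'd' 0 → fail=0;  out ∅∪∅=∅
  n14('e'): parent n0 fail=0; on 'e' 0 → fail=0;  out ∅∪∅=∅
  n2('be'): parent n1 fail=0; on 'e' 0 → fail=14;  out ∅∪∅=∅
  n5('aa'): parent n4 fail=0; on 'a' 0 → fail=4;  out ∅∪∅=∅
  n7('ad'): parent n4 fail=0; on 'd' 0 → fail=11;  out ∅∪∅=∅
  n12('dc'): parent n11 fail=0; on 'c' 0 → fail=0;  out {3}∪∅={3}
  n13('ab'): parent n4 fail=0; on 'b' 0 → fail=1;  out {4}∪∅={4}
  n15('ec'): parent n14 fail=0; on 'c' 0 → fail=0;  out {5}∪∅={5}
  n16('dd'): parent n11 fail=0; on 'd' 0 → fail=11;  out ∅∪∅=∅
  n3('bea'): parent n2 fail=14; on 'a' 14→0 → fail=4;  out {0}∪∅={0}
  n6('aad'): parent n5 fail=4; on 'd' 4 → fail=7;  out {1}∪∅={1}
  n8('add'): parent n7 fail=11; on 'd' 11 → fail=16;  out ∅∪∅=∅
  n17('ddd'): parent n16 fail=11; on 'd' 11 → fail=16;  out ∅∪∅=∅
  n9('addd'): parent n8 fail=16; on 'd' 16 → fail=17;  out ∅∪∅=∅
  n18('ddda'): parent n17 fail=16; on 'a' 16→11→0 → fail=4;  out {6}∪∅={6}
  n10('addda'): parent n9 fail=17; on 'a' 17 → fail=18;  out {2}∪{6}={2,6}

Text stream:
pos 0 'a': at 4
pos 1 'd': at 7
pos 2 'b': at 1 ·f
pos 3 'e': at 2
pos 4 'a': at 3  emit P0@[2:4]
pos 5 'd': at 7 ·f
pos 6 'd': at 8
pos 7 'd': at 9
pos 8 'a': at 10  emit P2@[4:8],P6@[5:8]
pos 9 'd': at 7 ·f
pos 10 'c': at 12 ·f  emit P3@[9:10]
pos 11 'a': at 4 ·f
pos 12 'b': at 13  emit P4@[11:12]
pos 13 'a': at 4 ·f
pos 14 'd': at 7
pos 15 'b': at 1 ·f
pos 16 'e': at 2
pos 17 'e': at 14 ·f
pos 18 'c': at 15  emit P5@[17:18]
pos 19 'a': at 4 ·f
pos 20 'b': at 13  emit P4@[19:20]
pos 21 'c': at 0 ·f
pos 22 'a': at 4
pos 23 'b': at 13  emit P4@[22:23]
pos 24 'd': at 11 ·f
pos 25 'a': at 4 ·f
pos 26 'd': at 7
pos 27 'c': at 12 ·f  emit P3@[26:27]
pos 28 'b': at 1 ·f
pos 29 'b': at 1 ·f
pos 30 'a': at 4 ·f
pos 31 'b': at 13  emit P4@[30:31]
pos 32 'a': at 4 ·f
pos 33 'a': at 5
pos 34 'c': at 0 ·f
pos 35 'a': at 4
pos 36 'a': at 5
pos 37 'd': at 6  emit P1@[35:37]
pos 38 'd': at 8 ·f
pos 39 'c': at 12 ·f  emit P3@[38:39]
pos 40 'c': at 0 ·f
pos 41 'c': at 0
pos 42 'd': at 11
pos 43 'b': at 1 ·f
pos 44 'a': at 4 ·f
pos 45 'd': at 7
pos 46 'a': at 4 ·f
pos 47 'c': at 0 ·f

All matches (sorted): [[4,0],[8,2],[8,6],[10,3],[12,4],[18,5],[20,4],[23,4],[27,3],[31,4],[37,1],[39,3]]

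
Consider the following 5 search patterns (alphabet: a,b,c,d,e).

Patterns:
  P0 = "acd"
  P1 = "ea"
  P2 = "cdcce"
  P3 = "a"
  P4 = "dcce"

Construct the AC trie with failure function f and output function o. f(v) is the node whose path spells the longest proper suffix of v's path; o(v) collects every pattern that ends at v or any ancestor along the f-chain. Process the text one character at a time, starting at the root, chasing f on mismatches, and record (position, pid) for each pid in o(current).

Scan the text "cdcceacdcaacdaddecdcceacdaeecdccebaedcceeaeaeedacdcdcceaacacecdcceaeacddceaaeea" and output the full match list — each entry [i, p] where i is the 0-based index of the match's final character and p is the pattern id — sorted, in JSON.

Build:
Trie (insert patterns):
  n0 'ε': a→1 c→6 d→11 e→4
  n1 'a': c→2  [P3 ends]
  n2 'ac': d→3
  n3 'acd': ·  [P0 ends]
  n4 'e': a→5
  n5 'ea': ·  [P1 ends]
  n6 'c': d→7
  n7 'cd': c→8
  n8 'cdc': c→9
  n9 'cdcc': e→10
  n10 'cdcce': ·  [P2 ends]
  n11 'd': c→12
  n12 'dc': c→13
  n13 'dcc': e→14
  n14 'dcce': ·  [P4 ends]

BFS fail/out derivation:
  n1('a'): parent n0 fail=0; on 'a' 0 → fail=0;  out {3}∪∅={3}
  n4('e'): parent n0 fail=0; on 'e' 0 → fail=0;  out ∅∪∅=∅
  n6('c'): parent n0 fail=0; on 'c' 0 → fail=0;  out ∅∪∅=∅
  n11('d'): parent n0 fail=0; on 'd' 0 → fail=0;  out ∅∪∅=∅
  n2('ac'): parent n1 fail=0; on 'c' 0 → fail=6;  out ∅∪∅=∅
  n5('ea'): parent n4 fail=0; on 'a' 0 → fail=1;  out {1}∪{3}={1,3}
  n7('cd'): parent n6 fail=0; on 'd' 0 → fail=11;  out ∅∪∅=∅
  n12('dc'): parent n11 fail=0; on 'c' 0 → fail=6;  out ∅∪∅=∅
  n3('acd'): parent n2 fail=6; on 'd' 6 → fail=7;  out {0}∪∅={0}
  n8('cdc'): parent n7 fail=11; on 'c' 11 → fail=12;  out ∅∪∅=∅
  n13('dcc'): parent n12 fail=6; on 'c' 6→0 → fail=6;  out ∅∪∅=∅
  n9('cdcc'): parent n8 fail=12; on 'c' 12 → fail=13;  out ∅∪∅=∅
  n14('dcce'): parent n13 fail=6; on 'e' 6→0 → fail=4;  out {4}∪∅={4}
  n10('cdcce'): parent n9 fail=13; on 'e' 13 → fail=14;  out {2}∪{4}={2,4}

Scan:
[0] read 'c'  n0⇒n6
[1] read 'd'  n6⇒n7
[2] read 'c'  n7⇒n8
[3] read 'c'  n8⇒n9
[4] read 'e'  n9⇒n10  → match P2@[0:4],P4@[1:4]
[5] read 'a'  n10⇒n5 (via fail)  → match P1@[4:5],P3@[5:5]
[6] read 'c'  n5⇒n2 (via fail)
[7] read 'd'  n2⇒n3  → match P0@[5:7]
[8] read 'c'  n3⇒n8 (via fail)
[9] read 'a'  n8⇒n1 (via fail)  → match P3@[9:9]
[10] read 'a'  n1⇒n1 (via fail)  → match P3@[10:10]
[11] read 'c'  n1⇒n2
[12] read 'd'  n2⇒n3  → match P0@[10:12]
[13] read 'a'  n3⇒n1 (via fail)  → match P3@[13:13]
[14] read 'd'  n1⇒n11 (via fail)
[15] read 'd'  n11⇒n11 (via fail)
[16] read 'e'  n11⇒n4 (via fail)
[17] read 'c'  n4⇒n6 (via fail)
[18] read 'd'  n6⇒n7
[19] read 'c'  n7⇒n8
[20] read 'c'  n8⇒n9
[21] read 'e'  n9⇒n10  → match P2@[17:21],P4@[18:21]
[22] read 'a'  n10⇒n5 (via fail)  → match P1@[21:22],P3@[22:22]
[23] read 'c'  n5⇒n2 (via fail)
[24] read 'd'  n2⇒n3  → match P0@[22:24]
[25] read 'a'  n3⇒n1 (via fail)  → match P3@[25:25]
[26] read 'e'  n1⇒n4 (via fail)
[27] read 'e'  n4⇒n4 (via fail)
[28] read 'c'  n4⇒n6 (via fail)
[29] read 'd'  n6⇒n7
[30] read 'c'  n7⇒n8
[31] read 'c'  n8⇒n9
[32] read 'e'  n9⇒n10  → match P2@[28:32],P4@[29:32]
[33] read 'b'  n10⇒n0 (via fail)
[34] read 'a'  n0⇒n1  → match P3@[34:34]
[35] read 'e'  n1⇒n4 (via fail)
[36] read 'd'  n4⇒n11 (via fail)
[37] read 'c'  n11⇒n12
[38] read 'c'  n12⇒n13
[39] read 'e'  n13⇒n14  → match P4@[36:39]
[40] read 'e'  n14⇒n4 (via fail)
[41] read 'a'  n4⇒n5  → match P1@[40:41],P3@[41:41]
[42] read 'e'  n5⇒n4 (via fail)
[43] read 'a'  n4⇒n5  → match P1@[42:43],P3@[43:43]
[44] read 'e'  n5⇒n4 (via fail)
[45] read 'e'  n4⇒n4 (via fail)
[46] read 'd'  n4⇒n11 (via fail)
[47] read 'a'  n11⇒n1 (via fail)  → match P3@[47:47]
[48] read 'c'  n1⇒n2
[49] read 'd'  n2⇒n3  → match P0@[47:49]
[50] read 'c'  n3⇒n8 (via fail)
[51] read 'd'  n8⇒n7 (via fail)
[52] read 'c'  n7⇒n8
[53] read 'c'  n8⇒n9
[54] read 'e'  n9⇒n10  → match P2@[50:54],P4@[51:54]
[55] read 'a'  n10⇒n5 (via fail)  → match P1@[54:55],P3@[55:55]
[56] read 'a'  n5⇒n1 (via fail)  → match P3@[56:56]
[57] read 'c'  n1⇒n2
[58] read 'a'  n2⇒n1 (via fail)  → match P3@[58:58]
[59] read 'c'  n1⇒n2
[60] read 'e'  n2⇒n4 (via fail)
[61] read 'c'  n4⇒n6 (via fail)
[62] read 'd'  n6⇒n7
[63] read 'c'  n7⇒n8
[64] read 'c'  n8⇒n9
[65] read 'e'  n9⇒n10  → match P2@[61:65],P4@[62:65]
[66] read 'a'  n10⇒n5 (via fail)  → match P1@[65:66],P3@[66:66]
[67] read 'e'  n5⇒n4 (via fail)
[68] read 'a'  n4⇒n5  → match P1@[67:68],P3@[68:68]
[69] read 'c'  n5⇒n2 (via fail)
[70] read 'd'  n2⇒n3  → match P0@[68:70]
[71] read 'd'  n3⇒n11 (via fail)
[72] read 'c'  n11⇒n12
[73] read 'e'  n12⇒n4 (via fail)
[74] read 'a'  n4⇒n5  → match P1@[73:74],P3@[74:74]
[75] read 'a'  n5⇒n1 (via fail)  → match P3@[75:75]
[76] read 'e'  n1⇒n4 (via fail)
[77] read 'e'  n4⇒n4 (via fail)
[78] read 'a'  n4⇒n5  → match P1@[77:78],P3@[78:78]

All matches (sorted): [[4,2],[4,4],[5,1],[5,3],[7,0],[9,3],[10,3],[12,0],[13,3],[21,2],[21,4],[22,1],[22,3],[24,0],[25,3],[32,2],[32,4],[34,3],[39,4],[41,1],[41,3],[43,1],[43,3],[47,3],[49,0],[54,2],[54,4],[55,1],[55,3],[56,3],[58,3],[65,2],[65,4],[66,1],[66,3],[68,1],[68,3],[70,0],[74,1],[74,3],[75,3],[78,1],[78,3]]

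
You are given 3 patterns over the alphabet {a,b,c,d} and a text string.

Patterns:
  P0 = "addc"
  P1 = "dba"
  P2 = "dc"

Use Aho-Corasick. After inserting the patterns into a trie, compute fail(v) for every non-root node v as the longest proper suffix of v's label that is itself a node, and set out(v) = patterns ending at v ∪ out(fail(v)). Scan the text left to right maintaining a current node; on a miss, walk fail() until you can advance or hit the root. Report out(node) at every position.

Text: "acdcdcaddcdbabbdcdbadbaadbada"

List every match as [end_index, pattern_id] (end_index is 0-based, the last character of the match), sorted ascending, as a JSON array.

Build:
Trie (insert patterns):
  0='ε' goto a→1 d→5
  1='a' goto d→2
  2='ad' goto d→3
  3='add' goto c→4
  4='addc' goto ·  [P0 ends]
  5='d' goto b→6 c→8
  6='db' goto a→7
  7='dba' goto ·  [P1 ends]
  8='dc' goto ·  [P2 ends]

Failure links (BFS by depth):
  n1('a'): parent n0 fail=0; on 'a' 0 → fail=0;  out ∅∪∅=∅
  n5('d'): parent n0 fail=0; on 'd' 0 → fail=0;  out ∅∪∅=∅
  n2('ad'): parent n1 fail=0; on 'd' 0 → fail=5;  out ∅∪∅=∅
  n6('db'): parent n5 fail=0; on 'b' 0 → fail=0;  out ∅∪∅=∅
  n8('dc'): parent n5 fail=0; on 'c' 0 → fail=0;  out {2}∪∅={2}
  n3('add'): parent n2 fail=5; on 'd' 5→0 → fail=5;  out ∅∪∅=∅
  n7('dba'): parent n6 fail=0; on 'a' 0 → fail=1;  out {1}∪∅={1}
  n4('addc'): parent n3 fail=5; on 'c' 5 → fail=8;  out {0}∪{2}={0,2}

Text stream:
pos 0 'a': at 1
pos 1 'c': at 0 (via fail)
pos 2 'd': at 5
pos 3 'c': at 8  ** P2@[2:3]
pos 4 'd': at 5 (via fail)
pos 5 'c': at 8  ** P2@[4:5]
pos 6 'a': at 1 (via fail)
pos 7 'd': at 2
pos 8 'd': at 3
pos 9 'c': at 4  ** P0@[6:9],P2@[8:9]
pos 10 'd': at 5 (via fail)
pos 11 'b': at 6
pos 12 'a': at 7  ** P1@[10:12]
pos 13 'b': at 0 (via fail)
pos 14 'b': at 0
pos 15 'd': at 5
pos 16 'c': at 8  ** P2@[15:16]
pos 17 'd': at 5 (via fail)
pos 18 'b': at 6
pos 19 'a': at 7  ** P1@[17:19]
pos 20 'd': at 2 (via fail)
pos 21 'b': at 6 (via fail)
pos 22 'a': at 7  ** P1@[20:22]
pos 23 'a': at 1 (via fail)
pos 24 'd': at 2
pos 25 'b': at 6 (via fail)
pos 26 'a': at 7  ** P1@[24:26]
pos 27 'd': at 2 (via fail)
pos 28 'a': at 1 (via fail)

Matches: [[3,2],[5,2],[9,0],[9,2],[12,1],[16,2],[19,1],[22,1],[26,1]]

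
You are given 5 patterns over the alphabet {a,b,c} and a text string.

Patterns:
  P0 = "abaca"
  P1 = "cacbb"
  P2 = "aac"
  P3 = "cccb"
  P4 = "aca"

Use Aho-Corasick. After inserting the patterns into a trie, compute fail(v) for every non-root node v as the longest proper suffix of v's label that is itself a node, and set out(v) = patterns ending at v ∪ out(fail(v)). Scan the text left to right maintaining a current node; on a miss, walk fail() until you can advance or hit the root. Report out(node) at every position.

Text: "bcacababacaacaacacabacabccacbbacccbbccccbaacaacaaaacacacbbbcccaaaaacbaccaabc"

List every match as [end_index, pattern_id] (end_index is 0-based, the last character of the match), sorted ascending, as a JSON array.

Build automaton:
Trie nodes:
  0='ε' goto a→1 c→6
  1='a' goto a→11 b→2 c→16
  2='ab' goto a→3
  3='aba' goto c→4
  4='abac' goto a→5
  5='abaca' goto ·  [P0 ends]
  6='c' goto a→7 c→13
  7='ca' goto c→8
  8='cac' goto b→9
  9='cacb' goto b→10
  10='cacbb' goto ·  [P1 ends]
  11='aa' goto c→12
  12='aac' goto ·  [P2 ends]
  13='cc' goto c→14
  14='ccc' goto b→15
  15='cccb' goto ·  [P3 ends]
  16='ac' goto a→17
  17='aca' goto ·  [P4 ends]

Failure links (BFS by depth):
  n1('a'): parent n0 fail=0; on 'a' 0 → fail=0;  out ∅∪∅=∅
  n6('c'): parent n0 fail=0; on 'c' 0 → fail=0;  out ∅∪∅=∅
  n2('ab'): parent n1 fail=0; on 'b' 0 → fail=0;  out ∅∪∅=∅
  n7('ca'): parent n6 fail=0; on 'a' 0 → fail=1;  out ∅∪∅=∅
  n11('aa'): parent n1 fail=0; on 'a' 0 → fail=1;  out ∅∪∅=∅
  n13('cc'): parent n6 fail=0; on 'c' 0 → fail=6;  out ∅∪∅=∅
  n16('ac'): parent n1 fail=0; on 'c' 0 → fail=6;  out ∅∪∅=∅
  n3('aba'): parent n2 fail=0; on 'a' 0 → fail=1;  out ∅∪∅=∅
  n8('cac'): parent n7 fail=1; on 'c' 1 → fail=16;  out ∅∪∅=∅
  n12('aac'): parent n11 fail=1; on 'c' 1 → fail=16;  out {2}∪∅={2}
  n14('ccc'): parent n13 fail=6; on 'c' 6 → fail=13;  out ∅∪∅=∅
  n17('aca'): parent n16 fail=6; on 'a' 6 → fail=7;  out {4}∪∅={4}
  n4('abac'): parent n3 fail=1; on 'c' 1 → fail=16;  out ∅∪∅=∅
  n9('cacb'): parent n8 fail=16; on 'b' 16→6→0 → fail=0;  out ∅∪∅=∅
  n15('cccb'): parent n14 fail=13; on 'b' 13→6→0 → fail=0;  out {3}∪∅={3}
  n5('abaca'): parent n4 fail=16; on 'a' 16 → fail=17;  out {0}∪{4}={0,4}
  n10('cacbb'): parent n9 fail=0; on 'b' 0 → fail=0;  out {1}∪∅={1}

Scan:
[0] read 'b'  n0⇒n0
[1] read 'c'  n0⇒n6
[2] read 'a'  n6⇒n7
[3] read 'c'  n7⇒n8
[4] read 'a'  n8⇒n17 ·f  → match P4@[2:4]
[5] read 'b'  n17⇒n2 ·f
[6] read 'a'  n2⇒n3
[7] read 'b'  n3⇒n2 ·f
[8] read 'a'  n2⇒n3
[9] read 'c'  n3⇒n4
[10] read 'a'  n4⇒n5  → match P0@[6:10],P4@[8:10]
[11] read 'a'  n5⇒n11 ·f
[12] read 'c'  n11⇒n12  → match P2@[10:12]
[13] read 'a'  n12⇒n17 ·f  → match P4@[11:13]
[14] read 'a'  n17⇒n11 ·f
[15] read 'c'  n11⇒n12  → match P2@[13:15]
[16] read 'a'  n12⇒n17 ·f  → match P4@[14:16]
[17] read 'c'  n17⇒n8 ·f
[18] read 'a'  n8⇒n17 ·f  → match P4@[16:18]
[19] read 'b'  n17⇒n2 ·f
[20] read 'a'  n2⇒n3
[21] read 'c'  n3⇒n4
[22] read 'a'  n4⇒n5  → match P0@[18:22],P4@[20:22]
[23] read 'b'  n5⇒n2 ·f
[24] read 'c'  n2⇒n6 ·f
[25] read 'c'  n6⇒n13
[26] read 'a'  n13⇒n7 ·f
[27] read 'c'  n7⇒n8
[28] read 'b'  n8⇒n9
[29] read 'b'  n9⇒n10  → match P1@[25:29]
[30] read 'a'  n10⇒n1 ·f
[31] read 'c'  n1⇒n16
[32] read 'c'  n16⇒n13 ·f
[33] read 'c'  n13⇒n14
[34] read 'b'  n14⇒n15  → match P3@[31:34]
[35] read 'b'  n15⇒n0 ·f
[36] read 'c'  n0⇒n6
[37] read 'c'  n6⇒n13
[38] read 'c'  n13⇒n14
[39] read 'c'  n14⇒n14 ·f
[40] read 'b'  n14⇒n15  → match P3@[37:40]
[41] read 'a'  n15⇒n1 ·f
[42] read 'a'  n1⇒n11
[43] read 'c'  n11⇒n12  → match P2@[41:43]
[44] read 'a'  n12⇒n17 ·f  → match P4@[42:44]
[45] read 'a'  n17⇒n11 ·f
[46] read 'c'  n11⇒n12  → match P2@[44:46]
[47] read 'a'  n12⇒n17 ·f  → match P4@[45:47]
[48] read 'a'  n17⇒n11 ·f
[49] read 'a'  n11⇒n11 ·f
[50] read 'a'  n11⇒n11 ·f
[51] read 'c'  n11⇒n12  → match P2@[49:51]
[52] read 'a'  n12⇒n17 ·f  → match P4@[50:52]
[53] read 'c'  n17⇒n8 ·f
[54] read 'a'  n8⇒n17 ·f  → match P4@[52:54]
[55] read 'c'  n17⇒n8 ·f
[56] read 'b'  n8⇒n9
[57] read 'b'  n9⇒n10  → match P1@[53:57]
[58] read 'b'  n10⇒n0 ·f
[59] read 'c'  n0⇒n6
[60] read 'c'  n6⇒n13
[61] read 'c'  n13⇒n14
[62] read 'a'  n14⇒n7 ·f
[63] read 'a'  n7⇒n11 ·f
[64] read 'a'  n11⇒n11 ·f
[65] read 'a'  n11⇒n11 ·f
[66] read 'a'  n11⇒n11 ·f
[67] read 'c'  n11⇒n12  → match P2@[65:67]
[68] read 'b'  n12⇒n0 ·f
[69] read 'a'  n0⇒n1
[70] read 'c'  n1⇒n16
[71] read 'c'  n16⇒n13 ·f
[72] read 'a'  n13⇒n7 ·f
[73] read 'a'  n7⇒n11 ·f
[74] read 'b'  n11⇒n2 ·f
[75] read 'c'  n2⇒n6 ·f

Matches: [[4,4],[10,0],[10,4],[12,2],[13,4],[15,2],[16,4],[18,4],[22,0],[22,4],[29,1],[34,3],[40,3],[43,2],[44,4],[46,2],[47,4],[51,2],[52,4],[54,4],[57,1],[67,2]]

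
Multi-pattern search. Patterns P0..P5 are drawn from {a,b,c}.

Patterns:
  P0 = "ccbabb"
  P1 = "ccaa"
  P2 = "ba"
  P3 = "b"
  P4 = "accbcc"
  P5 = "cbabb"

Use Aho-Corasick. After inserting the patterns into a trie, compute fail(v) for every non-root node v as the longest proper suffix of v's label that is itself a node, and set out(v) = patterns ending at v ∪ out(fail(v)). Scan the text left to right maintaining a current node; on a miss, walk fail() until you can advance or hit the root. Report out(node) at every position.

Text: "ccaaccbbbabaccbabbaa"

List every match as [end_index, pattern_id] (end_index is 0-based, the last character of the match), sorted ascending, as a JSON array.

Build automaton:
Trie nodes:
  0='ε' goto a→11 b→9 c→1
  1='c' goto b→17 c→2
  2='cc' goto a→7 b→3
  3='ccb' goto a→4
  4='ccba' goto b→5
  5='ccbab' goto b→6
  6='ccbabb' goto ·  ←P0
  7='cca' goto a→8
  8='ccaa' goto ·  ←P1
  9='b' goto a→10  ←P3
  10='ba' goto ·  ←P2
  11='a' goto c→12
  12='ac' goto c→13
  13='acc' goto b→14
  14='accb' goto c→15
  15='accbc' goto c→16
  16='accbcc' goto ·  ←P4
  17='cb' goto a→18
  18='cba' goto b→19
  19='cbab' goto b→20
  20='cbabb' goto ·  ←P5

BFS fail/out derivation:
  n1('c'): parent n0 fail=0; on 'c' 0 → fail=0;  out ∅∪∅=∅
  n9('b'): parent n0 fail=0; on 'b' 0 → fail=0;  out {3}∪∅={3}
  n11('a'): parent n0 fail=0; on 'a' 0 → fail=0;  out ∅∪∅=∅
  n2('cc'): parent n1 fail=0; on 'c' 0 → fail=1;  out ∅∪∅=∅
  n10('ba'): parent n9 fail=0; on 'a' 0 → fail=11;  out {2}∪∅={2}
  n12('ac'): parent n11 fail=0; on 'c' 0 → fail=1;  out ∅∪∅=∅
  n17('cb'): parent n1 fail=0; on 'b' 0 → fail=9;  out ∅∪{3}={3}
  n3('ccb'): parent n2 fail=1; on 'b' 1 → fail=17;  out ∅∪{3}={3}
  n7('cca'): parent n2 fail=1; on 'a' 1→0 → fail=11;  out ∅∪∅=∅
  n13('acc'): parent n12 fail=1; on 'c' 1 → fail=2;  out ∅∪∅=∅
  n18('cba'): parent n17 fail=9; on 'a' 9 → fail=10;  out ∅∪{2}={2}
  n4('ccba'): parent n3 fail=17; on 'a' 17 → fail=18;  out ∅∪{2}={2}
  n8('ccaa'): parent n7 fail=11; on 'a' 11→0 → fail=11;  out {1}∪∅={1}
  n14('accb'): parent n13 fail=2; on 'b' 2 → fail=3;  out ∅∪{3}={3}
  n19('cbab'): parent n18 fail=10; on 'b' 10→11→0 → fail=9;  out ∅∪{3}={3}
  n5('ccbab'): parent n4 fail=18; on 'b' 18 → fail=19;  out ∅∪{3}={3}
  n15('accbc'): parent n14 fail=3; on 'c' 3→17→9→0 → fail=1;  out ∅∪∅=∅
  n20('cbabb'): parent n19 fail=9; on 'b' 9→0 → fail=9;  out {5}∪{3}={3,5}
  n6('ccbabb'): parent n5 fail=19; on 'b' 19 → fail=20;  out {0}∪{3,5}={0,3,5}
  n16('accbcc'): parent n15 fail=1; on 'c' 1 → fail=2;  out {4}∪∅={4}

Run:
pos 0 'c': at 1
pos 1 'c': at 2
pos 2 'a': at 7
pos 3 'a': at 8  ** P1@[0:3]
pos 4 'c': at 12 (via fail)
pos 5 'c': at 13
pos 6 'b': at 14  ** P3@[6:6]
pos 7 'b': at 9 (via fail)  ** P3@[7:7]
pos 8 'b': at 9 (via fail)  ** P3@[8:8]
pos 9 'a': at 10  ** P2@[8:9]
pos 10 'b': at 9 (via fail)  ** P3@[10:10]
pos 11 'a': at 10  ** P2@[10:11]
pos 12 'c': at 12 (via fail)
pos 13 'c': at 13
pos 14 'b': at 14  ** P3@[14:14]
pos 15 'a': at 4 (via fail)  ** P2@[14:15]
pos 16 'b': at 5  ** P3@[16:16]
pos 17 'b': at 6  ** P0@[12:17],P3@[17:17],P5@[13:17]
pos 18 'a': at 10 (via fail)  ** P2@[17:18]
pos 19 'a': at 11 (via fail)

Matches: [[3,1],[6,3],[7,3],[8,3],[9,2],[10,3],[11,2],[14,3],[15,2],[16,3],[17,0],[17,3],[17,5],[18,2]]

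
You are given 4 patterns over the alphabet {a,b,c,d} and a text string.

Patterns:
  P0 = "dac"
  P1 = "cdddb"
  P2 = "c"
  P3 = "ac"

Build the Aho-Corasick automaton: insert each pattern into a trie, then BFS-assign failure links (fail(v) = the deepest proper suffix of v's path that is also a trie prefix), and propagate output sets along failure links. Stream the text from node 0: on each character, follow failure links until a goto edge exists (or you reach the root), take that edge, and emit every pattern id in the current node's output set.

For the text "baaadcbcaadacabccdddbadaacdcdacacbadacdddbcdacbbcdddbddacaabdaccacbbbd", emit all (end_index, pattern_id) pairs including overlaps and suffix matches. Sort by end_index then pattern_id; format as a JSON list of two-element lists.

Build:
Trie (insert patterns):
  0='ε' goto a→9 c→4 d→1
  1='d' goto a→2
  2='da' goto c→3
  3='dac' goto ·  ←P0
  4='c' goto d→5  ←P2
  5='cd' goto d→6
  6='cdd' goto d→7
  7='cddd' goto b→8
  8='cdddb' goto ·  ←P1
  9='a' goto c→10
  10='ac' goto ·  ←P3

BFS fail/out derivation:
  n1('d'): parent n0 fail=0; on 'd' 0 → fail=0;  out ∅∪∅=∅
  n4('c'): parent n0 fail=0; on 'c' 0 → fail=0;  out {2}∪∅={2}
  n9('a'): parent n0 fail=0; on 'a' 0 → fail=0;  out ∅∪∅=∅
  n2('da'): parent n1 fail=0; on 'a' 0 → fail=9;  out ∅∪∅=∅
  n5('cd'): parent n4 fail=0; on 'd' 0 → fail=1;  out ∅∪∅=∅
  n10('ac'): parent n9 fail=0; on 'c' 0 → fail=4;  out {3}∪{2}={2,3}
  n3('dac'): parent n2 fail=9; on 'c' 9 → fail=10;  out {0}∪{2,3}={0,2,3}
  n6('cdd'): parent n5 fail=1; on 'd' 1→0 → fail=1;  out ∅∪∅=∅
  n7('cddd'): parent n6 fail=1; on 'd' 1→0 → fail=1;  out ∅∪∅=∅
  n8('cdddb'): parent n7 fail=1; on 'b' 1→0 → fail=0;  out {1}∪∅={1}

Scan:
pos 0 'b': at 0
pos 1 'a': at 9
pos 2 'a': at 9 (fail-walked)
pos 3 'a': at 9 (fail-walked)
pos 4 'd': at 1 (fail-walked)
pos 5 'c': at 4 (fail-walked)  → match P2@[5:5]
pos 6 'b': at 0 (fail-walked)
pos 7 'c': at 4  → match P2@[7:7]
pos 8 'a': at 9 (fail-walked)
pos 9 'a': at 9 (fail-walked)
pos 10 'd': at 1 (fail-walked)
pos 11 'a': at 2
pos 12 'c': at 3  → match P0@[10:12],P2@[12:12],P3@[11:12]
pos 13 'a': at 9 (fail-walked)
pos 14 'b': at 0 (fail-walked)
pos 15 'c': at 4  → match P2@[15:15]
pos 16 'c': at 4 (fail-walked)  → match P2@[16:16]
pos 17 'd': at 5
pos 18 'd': at 6
pos 19 'd': at 7
pos 20 'b': at 8  → match P1@[16:20]
pos 21 'a': at 9 (fail-walked)
pos 22 'd': at 1 (fail-walked)
pos 23 'a': at 2
pos 24 'a': at 9 (fail-walked)
pos 25 'c': at 10  → match P2@[25:25],P3@[24:25]
pos 26 'd': at 5 (fail-walked)
pos 27 'c': at 4 (fail-walked)  → match P2@[27:27]
pos 28 'd': at 5
pos 29 'a': at 2 (fail-walked)
pos 30 'c': at 3  → match P0@[28:30],P2@[30:30],P3@[29:30]
pos 31 'a': at 9 (fail-walked)
pos 32 'c': at 10  → match P2@[32:32],P3@[31:32]
pos 33 'b': at 0 (fail-walked)
pos 34 'a': at 9
pos 35 'd': at 1 (fail-walked)
pos 36 'a': at 2
pos 37 'c': at 3  → match P0@[35:37],P2@[37:37],P3@[36:37]
pos 38 'd': at 5 (fail-walked)
pos 39 'd': at 6
pos 40 'd': at 7
pos 41 'b': at 8  → match P1@[37:41]
pos 42 'c': at 4 (fail-walked)  → match P2@[42:42]
pos 43 'd': at 5
pos 44 'a': at 2 (fail-walked)
pos 45 'c': at 3  → match P0@[43:45],P2@[45:45],P3@[44:45]
pos 46 'b': at 0 (fail-walked)
pos 47 'b': at 0
pos 48 'c': at 4  → match P2@[48:48]
pos 49 'd': at 5
pos 50 'd': at 6
pos 51 'd': at 7
pos 52 'b': at 8  → match P1@[48:52]
pos 53 'd': at 1 (fail-walked)
pos 54 'd': at 1 (fail-walked)
pos 55 'a': at 2
pos 56 'c': at 3  → match P0@[54:56],P2@[56:56],P3@[55:56]
pos 57 'a': at 9 (fail-walked)
pos 58 'a': at 9 (fail-walked)
pos 59 'b': at 0 (fail-walked)
pos 60 'd': at 1
pos 61 'a': at 2
pos 62 'c': at 3  → match P0@[60:62],P2@[62:62],P3@[61:62]
pos 63 'c': at 4 (fail-walked)  → match P2@[63:63]
pos 64 'a': at 9 (fail-walked)
pos 65 'c': at 10  → match P2@[65:65],P3@[64:65]
pos 66 'b': at 0 (fail-walked)
pos 67 'b': at 0
pos 68 'b': at 0
pos 69 'd': at 1

Matches: [[5,2],[7,2],[12,0],[12,2],[12,3],[15,2],[16,2],[20,1],[25,2],[25,3],[27,2],[30,0],[30,2],[30,3],[32,2],[32,3],[37,0],[37,2],[37,3],[41,1],[42,2],[45,0],[45,2],[45,3],[48,2],[52,1],[56,0],[56,2],[56,3],[62,0],[62,2],[62,3],[63,2],[65,2],[65,3]]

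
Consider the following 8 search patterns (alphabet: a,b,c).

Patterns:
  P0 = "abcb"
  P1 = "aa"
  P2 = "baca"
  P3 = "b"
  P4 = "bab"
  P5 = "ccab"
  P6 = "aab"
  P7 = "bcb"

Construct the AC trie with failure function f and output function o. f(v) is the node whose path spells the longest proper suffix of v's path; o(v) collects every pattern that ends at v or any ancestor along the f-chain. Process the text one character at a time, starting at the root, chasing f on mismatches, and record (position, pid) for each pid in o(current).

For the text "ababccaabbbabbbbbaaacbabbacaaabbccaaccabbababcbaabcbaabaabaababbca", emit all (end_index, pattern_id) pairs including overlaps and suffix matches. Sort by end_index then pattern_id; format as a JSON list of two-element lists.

Build:
Trie nodes:
  n0 'ε': a→1 b→6 c→11
  n1 'a': a→5 b→2
  n2 'ab': c→3
  n3 'abc': b→4
  n4 'abcb': ·  [P0 ends]
  n5 'aa': b→15  [P1 ends]
  n6 'b': a→7 c→16  [P3 ends]
  n7 'ba': b→10 c→8
  n8 'bac': a→9
  n9 'baca': ·  [P2 ends]
  n10 'bab': ·  [P4 ends]
  n11 'c': c→12
  n12 'cc': a→13
  n13 'cca': b→14
  n14 'ccab': ·  [P5 ends]
  n15 'aab': ·  [P6 ends]
  n16 'bc': b→17
  n17 'bcb': ·  [P7 ends]

BFS fail/out derivation:
  n1('a'): parent n0 fail=0; on 'a' 0 → fail=0;  out ∅∪∅=∅
  n6('b'): parent n0 fail=0; on 'b' 0 → fail=0;  out {3}∪∅={3}
  n11('c'): parent n0 fail=0; on 'c' 0 → fail=0;  out ∅∪∅=∅
  n2('ab'): parent n1 fail=0; on 'b' 0 → fail=6;  out ∅∪{3}={3}
  n5('aa'): parent n1 fail=0; on 'a' 0 → fail=1;  out {1}∪∅={1}
  n7('ba'): parent n6 fail=0; on 'a' 0 → fail=1;  out ∅∪∅=∅
  n12('cc'): parent n11 fail=0; on 'c' 0 → fail=11;  out ∅∪∅=∅
  n16('bc'): parent n6 fail=0; on 'c' 0 → fail=11;  out ∅∪∅=∅
  n3('abc'): parent n2 fail=6; on 'c' 6 → fail=16;  out ∅∪∅=∅
  n8('bac'): parent n7 fail=1; on 'c' 1→0 → fail=11;  out ∅∪∅=∅
  n10('bab'): parent n7 fail=1; on 'b' 1 → fail=2;  out {4}∪{3}={3,4}
  n13('cca'): parent n12 fail=11; on 'a' 11→0 → fail=1;  out ∅∪∅=∅
  n15('aab'): parent n5 fail=1; on 'b' 1 → fail=2;  out {6}∪{3}={3,6}
  n17('bcb'): parent n16 fail=11; on 'b' 11→0 → fail=6;  out {7}∪{3}={3,7}
  n4('abcb'): parent n3 fail=16; on 'b' 16 → fail=17;  out {0}∪{3,7}={0,3,7}
  n9('baca'): parent n8 fail=11; on 'a' 11→0 → fail=1;  out {2}∪∅={2}
  n14('ccab'): parent n13 fail=1; on 'b' 1 → fail=2;  out {5}∪{3}={3,5}

Text stream:
i=0 'a': node 0→1
i=1 'b': node 1→2  → match P3@[1:1]
i=2 'a': node 2→7 (via fail)
i=3 'b': node 7→10  → match P3@[3:3],P4@[1:3]
i=4 'c': node 10→3 (via fail)
i=5 'c': node 3→12 (via fail)
i=6 'a': node 12→13
i=7 'a': node 13→5 (via fail)  → match P1@[6:7]
i=8 'b': node 5→15  → match P3@[8:8],P6@[6:8]
i=9 'b': node 15→6 (via fail)  → match P3@[9:9]
i=10 'b': node 6→6 (via fail)  → match P3@[10:10]
i=11 'a': node 6→7
i=12 'b': node 7→10  → match P3@[12:12],P4@[10:12]
i=13 'b': node 10→6 (via fail)  → match P3@[13:13]
i=14 'b': node 6→6 (via fail)  → match P3@[14:14]
i=15 'b': node 6→6 (via fail)  → match P3@[15:15]
i=16 'b': node 6→6 (via fail)  → match P3@[16:16]
i=17 'a': node 6→7
i=18 'a': node 7→5 (via fail)  → match P1@[17:18]
i=19 'a': node 5→5 (via fail)  → match P1@[18:19]
i=20 'c': node 5→11 (via fail)
i=21 'b': node 11→6 (via fail)  → match P3@[21:21]
i=22 'a': node 6→7
i=23 'b': node 7→10  → match P3@[23:23],P4@[21:23]
i=24 'b': node 10→6 (via fail)  → match P3@[24:24]
i=25 'a': node 6→7
i=26 'c': node 7→8
i=27 'a': node 8→9  → match P2@[24:27]
i=28 'a': node 9→5 (via fail)  → match P1@[27:28]
i=29 'a': node 5→5 (via fail)  → match P1@[28:29]
i=30 'b': node 5→15  → match P3@[30:30],P6@[28:30]
i=31 'b': node 15→6 (via fail)  → match P3@[31:31]
i=32 'c': node 6→16
i=33 'c': node 16→12 (via fail)
i=34 'a': node 12→13
i=35 'a': node 13→5 (via fail)  → match P1@[34:35]
i=36 'c': node 5→11 (via fail)
i=37 'c': node 11→12
i=38 'a': node 12→13
i=39 'b': node 13→14  → match P3@[39:39],P5@[36:39]
i=40 'b': node 14→6 (via fail)  → match P3@[40:40]
i=41 'a': node 6→7
i=42 'b': node 7→10  → match P3@[42:42],P4@[40:42]
i=43 'a': node 10→7 (via fail)
i=44 'b': node 7→10  → match P3@[44:44],P4@[42:44]
i=45 'c': node 10→3 (via fail)
i=46 'b': node 3→4  → match P0@[43:46],P3@[46:46],P7@[44:46]
i=47 'a': node 4→7 (via fail)
i=48 'a': node 7→5 (via fail)  → match P1@[47:48]
i=49 'b': node 5→15  → match P3@[49:49],P6@[47:49]
i=50 'c': node 15→3 (via fail)
i=51 'b': node 3→4  → match P0@[48:51],P3@[51:51],P7@[49:51]
i=52 'a': node 4→7 (via fail)
i=53 'a': node 7→5 (via fail)  → match P1@[52:53]
i=54 'b': node 5→15  → match P3@[54:54],P6@[52:54]
i=55 'a': node 15→7 (via fail)
i=56 'a': node 7→5 (via fail)  → match P1@[55:56]
i=57 'b': node 5→15  → match P3@[57:57],P6@[55:57]
i=58 'a': node 15→7 (via fail)
i=59 'a': node 7→5 (via fail)  → match P1@[58:59]
i=60 'b': node 5→15  → match P3@[60:60],P6@[58:60]
i=61 'a': node 15→7 (via fail)
i=62 'b': node 7→10  → match P3@[62:62],P4@[60:62]
i=63 'b': node 10→6 (via fail)  → match P3@[63:63]
i=64 'c': node 6→16
i=65 'a': node 16→1 (via fail)

Result: [[1,3],[3,3],[3,4],[7,1],[8,3],[8,6],[9,3],[10,3],[12,3],[12,4],[13,3],[14,3],[15,3],[16,3],[18,1],[19,1],[21,3],[23,3],[23,4],[24,3],[27,2],[28,1],[29,1],[30,3],[30,6],[31,3],[35,1],[39,3],[39,5],[40,3],[42,3],[42,4],[44,3],[44,4],[46,0],[46,3],[46,7],[48,1],[49,3],[49,6],[51,0],[51,3],[51,7],[53,1],[54,3],[54,6],[56,1],[57,3],[57,6],[59,1],[60,3],[60,6],[62,3],[62,4],[63,3]]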